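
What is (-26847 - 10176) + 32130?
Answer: -4893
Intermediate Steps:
(-26847 - 10176) + 32130 = -37023 + 32130 = -4893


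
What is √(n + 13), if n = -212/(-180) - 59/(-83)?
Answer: √23077735/1245 ≈ 3.8586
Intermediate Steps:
n = 7054/3735 (n = -212*(-1/180) - 59*(-1/83) = 53/45 + 59/83 = 7054/3735 ≈ 1.8886)
√(n + 13) = √(7054/3735 + 13) = √(55609/3735) = √23077735/1245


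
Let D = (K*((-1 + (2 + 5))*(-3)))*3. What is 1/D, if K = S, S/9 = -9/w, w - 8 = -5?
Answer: 1/1458 ≈ 0.00068587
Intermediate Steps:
w = 3 (w = 8 - 5 = 3)
S = -27 (S = 9*(-9/3) = 9*(-9*⅓) = 9*(-3) = -27)
K = -27
D = 1458 (D = -27*(-1 + (2 + 5))*(-3)*3 = -27*(-1 + 7)*(-3)*3 = -162*(-3)*3 = -27*(-18)*3 = 486*3 = 1458)
1/D = 1/1458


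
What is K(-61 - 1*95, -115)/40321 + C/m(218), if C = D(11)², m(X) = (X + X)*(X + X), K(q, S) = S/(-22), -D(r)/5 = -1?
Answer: 22018795/84313468976 ≈ 0.00026115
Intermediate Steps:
D(r) = 5 (D(r) = -5*(-1) = 5)
K(q, S) = -S/22 (K(q, S) = S*(-1/22) = -S/22)
m(X) = 4*X² (m(X) = (2*X)*(2*X) = 4*X²)
C = 25 (C = 5² = 25)
K(-61 - 1*95, -115)/40321 + C/m(218) = -1/22*(-115)/40321 + 25/((4*218²)) = (115/22)*(1/40321) + 25/((4*47524)) = 115/887062 + 25/190096 = 22018795/84313468976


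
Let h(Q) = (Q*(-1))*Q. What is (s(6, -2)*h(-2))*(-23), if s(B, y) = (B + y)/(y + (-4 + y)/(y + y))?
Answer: -736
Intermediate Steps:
h(Q) = -Q**2 (h(Q) = (-Q)*Q = -Q**2)
s(B, y) = (B + y)/(y + (-4 + y)/(2*y)) (s(B, y) = (B + y)/(y + (-4 + y)/((2*y))) = (B + y)/(y + (-4 + y)*(1/(2*y))) = (B + y)/(y + (-4 + y)/(2*y)))
(s(6, -2)*h(-2))*(-23) = ((2*(-2)*(6 - 2)/(-4 - 2 + 2*(-2)**2))*(-1*(-2)**2))*(-23) = ((2*(-2)*4/(-4 - 2 + 2*4))*(-1*4))*(-23) = ((2*(-2)*4/(-4 - 2 + 8))*(-4))*(-23) = ((2*(-2)*4/2)*(-4))*(-23) = ((2*(-2)*(1/2)*4)*(-4))*(-23) = -8*(-4)*(-23) = 32*(-23) = -736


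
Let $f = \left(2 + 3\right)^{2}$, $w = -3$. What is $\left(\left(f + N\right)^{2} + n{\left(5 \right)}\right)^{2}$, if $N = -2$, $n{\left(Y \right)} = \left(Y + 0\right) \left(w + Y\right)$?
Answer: $290521$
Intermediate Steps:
$n{\left(Y \right)} = Y \left(-3 + Y\right)$ ($n{\left(Y \right)} = \left(Y + 0\right) \left(-3 + Y\right) = Y \left(-3 + Y\right)$)
$f = 25$ ($f = 5^{2} = 25$)
$\left(\left(f + N\right)^{2} + n{\left(5 \right)}\right)^{2} = \left(\left(25 - 2\right)^{2} + 5 \left(-3 + 5\right)\right)^{2} = \left(23^{2} + 5 \cdot 2\right)^{2} = \left(529 + 10\right)^{2} = 539^{2} = 290521$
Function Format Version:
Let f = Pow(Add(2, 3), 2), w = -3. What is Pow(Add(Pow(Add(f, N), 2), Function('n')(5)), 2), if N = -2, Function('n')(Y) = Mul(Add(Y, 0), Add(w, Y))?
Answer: 290521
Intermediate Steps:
Function('n')(Y) = Mul(Y, Add(-3, Y)) (Function('n')(Y) = Mul(Add(Y, 0), Add(-3, Y)) = Mul(Y, Add(-3, Y)))
f = 25 (f = Pow(5, 2) = 25)
Pow(Add(Pow(Add(f, N), 2), Function('n')(5)), 2) = Pow(Add(Pow(Add(25, -2), 2), Mul(5, Add(-3, 5))), 2) = Pow(Add(Pow(23, 2), Mul(5, 2)), 2) = Pow(Add(529, 10), 2) = Pow(539, 2) = 290521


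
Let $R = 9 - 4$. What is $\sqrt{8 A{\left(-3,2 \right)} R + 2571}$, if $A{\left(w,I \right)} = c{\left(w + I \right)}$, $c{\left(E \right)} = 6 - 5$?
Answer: $\sqrt{2611} \approx 51.098$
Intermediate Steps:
$R = 5$ ($R = 9 - 4 = 5$)
$c{\left(E \right)} = 1$ ($c{\left(E \right)} = 6 - 5 = 1$)
$A{\left(w,I \right)} = 1$
$\sqrt{8 A{\left(-3,2 \right)} R + 2571} = \sqrt{8 \cdot 1 \cdot 5 + 2571} = \sqrt{8 \cdot 5 + 2571} = \sqrt{40 + 2571} = \sqrt{2611}$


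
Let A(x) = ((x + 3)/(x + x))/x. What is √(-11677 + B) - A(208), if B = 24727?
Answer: -211/86528 + 15*√58 ≈ 114.23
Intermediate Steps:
A(x) = (3 + x)/(2*x²) (A(x) = ((3 + x)/((2*x)))/x = ((3 + x)*(1/(2*x)))/x = ((3 + x)/(2*x))/x = (3 + x)/(2*x²))
√(-11677 + B) - A(208) = √(-11677 + 24727) - (3 + 208)/(2*208²) = √13050 - 211/(2*43264) = 15*√58 - 1*211/86528 = 15*√58 - 211/86528 = -211/86528 + 15*√58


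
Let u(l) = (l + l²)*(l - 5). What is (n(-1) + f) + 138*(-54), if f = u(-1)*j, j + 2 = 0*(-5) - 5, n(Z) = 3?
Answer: -7449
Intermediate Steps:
u(l) = (-5 + l)*(l + l²) (u(l) = (l + l²)*(-5 + l) = (-5 + l)*(l + l²))
j = -7 (j = -2 + (0*(-5) - 5) = -2 + (0 - 5) = -2 - 5 = -7)
f = 0 (f = -(-5 + (-1)² - 4*(-1))*(-7) = -(-5 + 1 + 4)*(-7) = -1*0*(-7) = 0*(-7) = 0)
(n(-1) + f) + 138*(-54) = (3 + 0) + 138*(-54) = 3 - 7452 = -7449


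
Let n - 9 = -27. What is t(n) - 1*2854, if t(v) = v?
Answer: -2872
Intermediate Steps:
n = -18 (n = 9 - 27 = -18)
t(n) - 1*2854 = -18 - 1*2854 = -18 - 2854 = -2872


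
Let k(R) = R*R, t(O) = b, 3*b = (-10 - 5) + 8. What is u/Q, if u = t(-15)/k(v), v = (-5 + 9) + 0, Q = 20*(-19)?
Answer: 7/18240 ≈ 0.00038377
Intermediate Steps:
b = -7/3 (b = ((-10 - 5) + 8)/3 = (-15 + 8)/3 = (1/3)*(-7) = -7/3 ≈ -2.3333)
Q = -380
t(O) = -7/3
v = 4 (v = 4 + 0 = 4)
k(R) = R**2
u = -7/48 (u = -7/(3*(4**2)) = -7/3/16 = -7/3*1/16 = -7/48 ≈ -0.14583)
u/Q = -7/48/(-380) = -7/48*(-1/380) = 7/18240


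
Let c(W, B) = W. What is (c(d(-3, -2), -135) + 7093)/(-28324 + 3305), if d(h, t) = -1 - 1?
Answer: -7091/25019 ≈ -0.28342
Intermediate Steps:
d(h, t) = -2
(c(d(-3, -2), -135) + 7093)/(-28324 + 3305) = (-2 + 7093)/(-28324 + 3305) = 7091/(-25019) = 7091*(-1/25019) = -7091/25019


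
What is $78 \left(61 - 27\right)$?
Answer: $2652$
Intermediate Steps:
$78 \left(61 - 27\right) = 78 \cdot 34 = 2652$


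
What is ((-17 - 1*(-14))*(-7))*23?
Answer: 483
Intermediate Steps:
((-17 - 1*(-14))*(-7))*23 = ((-17 + 14)*(-7))*23 = -3*(-7)*23 = 21*23 = 483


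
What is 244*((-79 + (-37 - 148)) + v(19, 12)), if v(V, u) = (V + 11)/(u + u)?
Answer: -64111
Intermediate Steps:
v(V, u) = (11 + V)/(2*u) (v(V, u) = (11 + V)/((2*u)) = (11 + V)*(1/(2*u)) = (11 + V)/(2*u))
244*((-79 + (-37 - 148)) + v(19, 12)) = 244*((-79 + (-37 - 148)) + (½)*(11 + 19)/12) = 244*((-79 - 185) + (½)*(1/12)*30) = 244*(-264 + 5/4) = 244*(-1051/4) = -64111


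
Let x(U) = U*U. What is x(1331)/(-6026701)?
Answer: -1771561/6026701 ≈ -0.29395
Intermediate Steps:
x(U) = U²
x(1331)/(-6026701) = 1331²/(-6026701) = 1771561*(-1/6026701) = -1771561/6026701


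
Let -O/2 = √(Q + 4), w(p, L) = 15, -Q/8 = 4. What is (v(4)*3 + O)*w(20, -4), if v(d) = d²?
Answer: 720 - 60*I*√7 ≈ 720.0 - 158.75*I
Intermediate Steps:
Q = -32 (Q = -8*4 = -32)
O = -4*I*√7 (O = -2*√(-32 + 4) = -4*I*√7 ≈ -10.583*I)
(v(4)*3 + O)*w(20, -4) = (4²*3 - 4*I*√7)*15 = (16*3 - 4*I*√7)*15 = (48 - 4*I*√7)*15 = 720 - 60*I*√7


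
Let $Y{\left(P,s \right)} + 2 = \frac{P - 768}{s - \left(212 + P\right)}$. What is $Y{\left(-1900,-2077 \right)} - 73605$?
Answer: $- \frac{28630455}{389} \approx -73600.0$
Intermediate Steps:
$Y{\left(P,s \right)} = -2 + \frac{-768 + P}{-212 + s - P}$ ($Y{\left(P,s \right)} = -2 + \frac{P - 768}{s - \left(212 + P\right)} = -2 + \frac{-768 + P}{-212 + s - P}$)
$Y{\left(-1900,-2077 \right)} - 73605 = \frac{344 - -5700 + 2 \left(-2077\right)}{212 - 1900 - -2077} - 73605 = \frac{344 + 5700 - 4154}{212 - 1900 + 2077} - 73605 = \frac{1}{389} \cdot 1890 - 73605 = \frac{1890}{389} - 73605 = - \frac{28630455}{389}$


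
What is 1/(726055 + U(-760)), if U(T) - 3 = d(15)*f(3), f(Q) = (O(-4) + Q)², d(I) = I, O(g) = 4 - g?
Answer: 1/727873 ≈ 1.3739e-6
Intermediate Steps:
f(Q) = (8 + Q)² (f(Q) = ((4 - 1*(-4)) + Q)² = ((4 + 4) + Q)² = (8 + Q)²)
U(T) = 1818 (U(T) = 3 + 15*(8 + 3)² = 3 + 15*11² = 3 + 15*121 = 3 + 1815 = 1818)
1/(726055 + U(-760)) = 1/(726055 + 1818) = 1/727873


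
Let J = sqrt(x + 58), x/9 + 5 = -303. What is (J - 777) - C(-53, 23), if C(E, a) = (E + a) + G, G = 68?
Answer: -815 + I*sqrt(2714) ≈ -815.0 + 52.096*I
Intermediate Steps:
x = -2772 (x = -45 + 9*(-303) = -45 - 2727 = -2772)
J = I*sqrt(2714) (J = sqrt(-2772 + 58) = sqrt(-2714) = I*sqrt(2714) ≈ 52.096*I)
C(E, a) = 68 + E + a (C(E, a) = (E + a) + 68 = 68 + E + a)
(J - 777) - C(-53, 23) = (I*sqrt(2714) - 777) - (68 - 53 + 23) = (-777 + I*sqrt(2714)) - 1*38 = (-777 + I*sqrt(2714)) - 38 = -815 + I*sqrt(2714)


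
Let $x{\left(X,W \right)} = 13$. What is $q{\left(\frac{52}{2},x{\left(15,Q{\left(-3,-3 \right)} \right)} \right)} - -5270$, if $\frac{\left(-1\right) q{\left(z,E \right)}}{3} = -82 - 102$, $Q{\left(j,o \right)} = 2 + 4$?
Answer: $5822$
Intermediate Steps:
$Q{\left(j,o \right)} = 6$
$q{\left(z,E \right)} = 552$ ($q{\left(z,E \right)} = - 3 \left(-82 - 102\right) = \left(-3\right) \left(-184\right) = 552$)
$q{\left(\frac{52}{2},x{\left(15,Q{\left(-3,-3 \right)} \right)} \right)} - -5270 = 552 - -5270 = 552 + 5270 = 5822$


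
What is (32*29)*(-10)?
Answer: -9280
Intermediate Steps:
(32*29)*(-10) = 928*(-10) = -9280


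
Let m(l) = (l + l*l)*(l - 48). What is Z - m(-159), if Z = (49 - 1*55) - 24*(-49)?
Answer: 5201424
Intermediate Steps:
m(l) = (-48 + l)*(l + l²) (m(l) = (l + l²)*(-48 + l) = (-48 + l)*(l + l²))
Z = 1170 (Z = (49 - 55) + 1176 = -6 + 1176 = 1170)
Z - m(-159) = 1170 - (-159)*(-48 + (-159)² - 47*(-159)) = 1170 - (-159)*(-48 + 25281 + 7473) = 1170 - (-159)*32706 = 1170 - 1*(-5200254) = 1170 + 5200254 = 5201424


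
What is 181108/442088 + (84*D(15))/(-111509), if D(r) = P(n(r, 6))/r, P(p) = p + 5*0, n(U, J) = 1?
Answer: 25240870349/61620988490 ≈ 0.40961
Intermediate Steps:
P(p) = p (P(p) = p + 0 = p)
D(r) = 1/r
181108/442088 + (84*D(15))/(-111509) = 181108/442088 + (84/15)/(-111509) = 181108*(1/442088) + (84*(1/15))*(-1/111509) = 45277/110522 + (28/5)*(-1/111509) = 45277/110522 - 28/557545 = 25240870349/61620988490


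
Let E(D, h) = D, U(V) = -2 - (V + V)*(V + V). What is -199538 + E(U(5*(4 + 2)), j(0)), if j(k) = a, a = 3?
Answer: -203140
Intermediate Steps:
j(k) = 3
U(V) = -2 - 4*V**2 (U(V) = -2 - 2*V*2*V = -2 - 4*V**2)
-199538 + E(U(5*(4 + 2)), j(0)) = -199538 + (-2 - 4*25*(4 + 2)**2) = -199538 + (-2 - 4*(5*6)**2) = -199538 + (-2 - 4*30**2) = -199538 + (-2 - 4*900) = -199538 + (-2 - 3600) = -199538 - 3602 = -203140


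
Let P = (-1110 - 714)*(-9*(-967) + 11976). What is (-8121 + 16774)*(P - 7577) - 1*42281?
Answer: -326443751950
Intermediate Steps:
P = -37718496 (P = -1824*(8703 + 11976) = -1824*20679 = -37718496)
(-8121 + 16774)*(P - 7577) - 1*42281 = (-8121 + 16774)*(-37718496 - 7577) - 1*42281 = 8653*(-37726073) - 42281 = -326443709669 - 42281 = -326443751950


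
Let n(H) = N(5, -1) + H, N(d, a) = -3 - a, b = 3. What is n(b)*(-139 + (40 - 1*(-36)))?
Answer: -63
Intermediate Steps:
n(H) = -2 + H (n(H) = (-3 - 1*(-1)) + H = (-3 + 1) + H = -2 + H)
n(b)*(-139 + (40 - 1*(-36))) = (-2 + 3)*(-139 + (40 - 1*(-36))) = 1*(-139 + (40 + 36)) = 1*(-139 + 76) = 1*(-63) = -63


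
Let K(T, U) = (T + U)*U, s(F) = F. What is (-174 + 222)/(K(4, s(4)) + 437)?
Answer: 48/469 ≈ 0.10235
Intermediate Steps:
K(T, U) = U*(T + U)
(-174 + 222)/(K(4, s(4)) + 437) = (-174 + 222)/(4*(4 + 4) + 437) = 48/(4*8 + 437) = 48/(32 + 437) = 48/469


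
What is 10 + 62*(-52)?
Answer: -3214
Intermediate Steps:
10 + 62*(-52) = 10 - 3224 = -3214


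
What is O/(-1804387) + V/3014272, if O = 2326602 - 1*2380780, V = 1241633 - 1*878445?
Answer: 204659733543/1359728302816 ≈ 0.15052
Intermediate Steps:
V = 363188 (V = 1241633 - 878445 = 363188)
O = -54178 (O = 2326602 - 2380780 = -54178)
O/(-1804387) + V/3014272 = -54178/(-1804387) + 363188/3014272 = -54178*(-1/1804387) + 363188*(1/3014272) = 54178/1804387 + 90797/753568 = 204659733543/1359728302816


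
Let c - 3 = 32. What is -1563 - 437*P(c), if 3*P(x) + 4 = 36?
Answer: -18673/3 ≈ -6224.3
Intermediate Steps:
c = 35 (c = 3 + 32 = 35)
P(x) = 32/3 (P(x) = -4/3 + (1/3)*36 = -4/3 + 12 = 32/3)
-1563 - 437*P(c) = -1563 - 437*32/3 = -1563 - 13984/3 = -18673/3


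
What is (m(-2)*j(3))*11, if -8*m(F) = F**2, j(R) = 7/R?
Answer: -77/6 ≈ -12.833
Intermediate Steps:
m(F) = -F**2/8
(m(-2)*j(3))*11 = ((-1/8*(-2)**2)*(7/3))*11 = ((-1/8*4)*(7*(1/3)))*11 = -1/2*7/3*11 = -7/6*11 = -77/6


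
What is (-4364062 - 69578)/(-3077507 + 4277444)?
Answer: -1477880/399979 ≈ -3.6949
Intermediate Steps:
(-4364062 - 69578)/(-3077507 + 4277444) = -4433640/1199937 = -4433640*1/1199937 = -1477880/399979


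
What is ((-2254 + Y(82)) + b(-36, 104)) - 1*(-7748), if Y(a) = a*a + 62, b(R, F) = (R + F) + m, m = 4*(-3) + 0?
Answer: 12336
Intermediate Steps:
m = -12 (m = -12 + 0 = -12)
b(R, F) = -12 + F + R (b(R, F) = (R + F) - 12 = (F + R) - 12 = -12 + F + R)
Y(a) = 62 + a**2 (Y(a) = a**2 + 62 = 62 + a**2)
((-2254 + Y(82)) + b(-36, 104)) - 1*(-7748) = ((-2254 + (62 + 82**2)) + (-12 + 104 - 36)) - 1*(-7748) = ((-2254 + (62 + 6724)) + 56) + 7748 = ((-2254 + 6786) + 56) + 7748 = (4532 + 56) + 7748 = 4588 + 7748 = 12336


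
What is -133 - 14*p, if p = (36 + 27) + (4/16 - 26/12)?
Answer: -5929/6 ≈ -988.17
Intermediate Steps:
p = 733/12 (p = 63 + (4*(1/16) - 26*1/12) = 63 + (¼ - 13/6) = 63 - 23/12 = 733/12 ≈ 61.083)
-133 - 14*p = -133 - 14*733/12 = -133 - 5131/6 = -5929/6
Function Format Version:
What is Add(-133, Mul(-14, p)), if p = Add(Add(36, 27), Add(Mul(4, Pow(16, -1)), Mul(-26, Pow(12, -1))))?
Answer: Rational(-5929, 6) ≈ -988.17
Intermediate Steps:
p = Rational(733, 12) (p = Add(63, Add(Mul(4, Rational(1, 16)), Mul(-26, Rational(1, 12)))) = Add(63, Add(Rational(1, 4), Rational(-13, 6))) = Add(63, Rational(-23, 12)) = Rational(733, 12) ≈ 61.083)
Add(-133, Mul(-14, p)) = Add(-133, Mul(-14, Rational(733, 12))) = Add(-133, Rational(-5131, 6)) = Rational(-5929, 6)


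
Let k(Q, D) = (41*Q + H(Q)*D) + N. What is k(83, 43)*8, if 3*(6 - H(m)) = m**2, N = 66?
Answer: -2280368/3 ≈ -7.6012e+5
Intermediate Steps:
H(m) = 6 - m**2/3
k(Q, D) = 66 + 41*Q + D*(6 - Q**2/3) (k(Q, D) = (41*Q + (6 - Q**2/3)*D) + 66 = (41*Q + D*(6 - Q**2/3)) + 66 = 66 + 41*Q + D*(6 - Q**2/3))
k(83, 43)*8 = (66 + 41*83 - 1/3*43*(-18 + 83**2))*8 = (66 + 3403 - 1/3*43*(-18 + 6889))*8 = (66 + 3403 - 1/3*43*6871)*8 = (66 + 3403 - 295453/3)*8 = -285046/3*8 = -2280368/3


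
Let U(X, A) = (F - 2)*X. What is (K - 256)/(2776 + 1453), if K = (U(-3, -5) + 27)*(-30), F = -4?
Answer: -1606/4229 ≈ -0.37976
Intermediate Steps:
U(X, A) = -6*X (U(X, A) = (-4 - 2)*X = -6*X)
K = -1350 (K = (-6*(-3) + 27)*(-30) = (18 + 27)*(-30) = 45*(-30) = -1350)
(K - 256)/(2776 + 1453) = (-1350 - 256)/(2776 + 1453) = -1606/4229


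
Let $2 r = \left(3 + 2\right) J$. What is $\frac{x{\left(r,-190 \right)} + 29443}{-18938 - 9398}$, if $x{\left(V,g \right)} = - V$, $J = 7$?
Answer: $- \frac{58851}{56672} \approx -1.0384$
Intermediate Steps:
$r = \frac{35}{2}$ ($r = \frac{\left(3 + 2\right) 7}{2} = \frac{5 \cdot 7}{2} = \frac{1}{2} \cdot 35 = \frac{35}{2} \approx 17.5$)
$\frac{x{\left(r,-190 \right)} + 29443}{-18938 - 9398} = \frac{\left(-1\right) \frac{35}{2} + 29443}{-18938 - 9398} = \frac{- \frac{35}{2} + 29443}{-28336} = \frac{58851}{2} \left(- \frac{1}{28336}\right) = - \frac{58851}{56672}$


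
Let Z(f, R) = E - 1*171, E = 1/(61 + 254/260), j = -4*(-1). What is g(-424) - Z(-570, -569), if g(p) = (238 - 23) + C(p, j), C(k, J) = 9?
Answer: 3182385/8057 ≈ 394.98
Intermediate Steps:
j = 4
g(p) = 224 (g(p) = (238 - 23) + 9 = 215 + 9 = 224)
E = 130/8057 (E = 1/(61 + 254*(1/260)) = 1/(61 + 127/130) = 1/(8057/130) = 130/8057 ≈ 0.016135)
Z(f, R) = -1377617/8057 (Z(f, R) = 130/8057 - 1*171 = 130/8057 - 171 = -1377617/8057)
g(-424) - Z(-570, -569) = 224 - 1*(-1377617/8057) = 224 + 1377617/8057 = 3182385/8057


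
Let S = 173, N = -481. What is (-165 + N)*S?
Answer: -111758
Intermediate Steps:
(-165 + N)*S = (-165 - 481)*173 = -646*173 = -111758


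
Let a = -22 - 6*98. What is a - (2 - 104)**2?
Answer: -11014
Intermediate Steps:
a = -610 (a = -22 - 588 = -610)
a - (2 - 104)**2 = -610 - (2 - 104)**2 = -610 - 1*(-102)**2 = -610 - 1*10404 = -610 - 10404 = -11014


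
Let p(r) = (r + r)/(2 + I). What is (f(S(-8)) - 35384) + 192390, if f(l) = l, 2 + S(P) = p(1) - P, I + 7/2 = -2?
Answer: 1099080/7 ≈ 1.5701e+5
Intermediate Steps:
I = -11/2 (I = -7/2 - 2 = -11/2 ≈ -5.5000)
p(r) = -4*r/7 (p(r) = (r + r)/(2 - 11/2) = (2*r)/(-7/2) = (2*r)*(-2/7) = -4*r/7)
S(P) = -18/7 - P (S(P) = -2 + (-4/7*1 - P) = -2 + (-4/7 - P) = -18/7 - P)
(f(S(-8)) - 35384) + 192390 = ((-18/7 - 1*(-8)) - 35384) + 192390 = ((-18/7 + 8) - 35384) + 192390 = (38/7 - 35384) + 192390 = -247650/7 + 192390 = 1099080/7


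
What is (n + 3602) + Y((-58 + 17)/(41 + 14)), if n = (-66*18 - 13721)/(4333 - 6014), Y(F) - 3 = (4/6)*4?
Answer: 18238190/5043 ≈ 3616.5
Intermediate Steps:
Y(F) = 17/3 (Y(F) = 3 + (4/6)*4 = 3 + (4*(1/6))*4 = 3 + (2/3)*4 = 3 + 8/3 = 17/3)
n = 14909/1681 (n = (-1188 - 13721)/(-1681) = -14909*(-1/1681) = 14909/1681 ≈ 8.8691)
(n + 3602) + Y((-58 + 17)/(41 + 14)) = (14909/1681 + 3602) + 17/3 = 6069871/1681 + 17/3 = 18238190/5043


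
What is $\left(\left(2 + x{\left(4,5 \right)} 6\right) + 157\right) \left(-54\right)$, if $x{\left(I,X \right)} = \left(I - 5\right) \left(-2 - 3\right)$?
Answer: $-10206$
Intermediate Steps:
$x{\left(I,X \right)} = 25 - 5 I$ ($x{\left(I,X \right)} = \left(-5 + I\right) \left(-5\right) = 25 - 5 I$)
$\left(\left(2 + x{\left(4,5 \right)} 6\right) + 157\right) \left(-54\right) = \left(\left(2 + \left(25 - 20\right) 6\right) + 157\right) \left(-54\right) = \left(\left(2 + 5 \cdot 6\right) + 157\right) \left(-54\right) = \left(\left(2 + 30\right) + 157\right) \left(-54\right) = \left(32 + 157\right) \left(-54\right) = 189 \left(-54\right) = -10206$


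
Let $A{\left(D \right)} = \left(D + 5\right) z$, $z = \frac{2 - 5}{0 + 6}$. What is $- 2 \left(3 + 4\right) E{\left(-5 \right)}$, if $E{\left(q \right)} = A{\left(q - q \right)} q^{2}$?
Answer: $875$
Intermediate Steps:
$z = - \frac{1}{2}$ ($z = - \frac{3}{6} = \left(-3\right) \frac{1}{6} = - \frac{1}{2} \approx -0.5$)
$A{\left(D \right)} = - \frac{5}{2} - \frac{D}{2}$ ($A{\left(D \right)} = \left(D + 5\right) \left(- \frac{1}{2}\right) = \left(5 + D\right) \left(- \frac{1}{2}\right) = - \frac{5}{2} - \frac{D}{2}$)
$E{\left(q \right)} = - \frac{5 q^{2}}{2}$ ($E{\left(q \right)} = \left(- \frac{5}{2} - \frac{q - q}{2}\right) q^{2} = \left(- \frac{5}{2} - 0\right) q^{2} = \left(- \frac{5}{2} + 0\right) q^{2} = - \frac{5 q^{2}}{2}$)
$- 2 \left(3 + 4\right) E{\left(-5 \right)} = - 2 \left(3 + 4\right) \left(- \frac{5 \left(-5\right)^{2}}{2}\right) = \left(-2\right) 7 \left(\left(- \frac{5}{2}\right) 25\right) = \left(-14\right) \left(- \frac{125}{2}\right) = 875$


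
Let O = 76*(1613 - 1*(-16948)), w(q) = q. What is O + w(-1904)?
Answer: 1408732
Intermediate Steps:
O = 1410636 (O = 76*(1613 + 16948) = 76*18561 = 1410636)
O + w(-1904) = 1410636 - 1904 = 1408732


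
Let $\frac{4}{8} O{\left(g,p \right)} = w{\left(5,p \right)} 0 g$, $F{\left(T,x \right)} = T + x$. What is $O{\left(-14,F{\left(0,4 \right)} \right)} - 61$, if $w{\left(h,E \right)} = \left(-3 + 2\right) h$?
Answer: $-61$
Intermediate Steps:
$w{\left(h,E \right)} = - h$
$O{\left(g,p \right)} = 0$ ($O{\left(g,p \right)} = 2 \left(-1\right) 5 \cdot 0 g = 2 \left(-5\right) 0 g = 2 \cdot 0 g = 2 \cdot 0 = 0$)
$O{\left(-14,F{\left(0,4 \right)} \right)} - 61 = 0 - 61 = -61$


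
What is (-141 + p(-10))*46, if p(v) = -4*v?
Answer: -4646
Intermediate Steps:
(-141 + p(-10))*46 = (-141 - 4*(-10))*46 = (-141 + 40)*46 = -101*46 = -4646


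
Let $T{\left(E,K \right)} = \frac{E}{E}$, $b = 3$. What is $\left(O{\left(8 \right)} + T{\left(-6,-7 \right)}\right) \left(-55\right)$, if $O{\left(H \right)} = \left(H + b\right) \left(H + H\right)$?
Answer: $-9735$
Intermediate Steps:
$T{\left(E,K \right)} = 1$
$O{\left(H \right)} = 2 H \left(3 + H\right)$ ($O{\left(H \right)} = \left(H + 3\right) \left(H + H\right) = \left(3 + H\right) 2 H = 2 H \left(3 + H\right)$)
$\left(O{\left(8 \right)} + T{\left(-6,-7 \right)}\right) \left(-55\right) = \left(2 \cdot 8 \left(3 + 8\right) + 1\right) \left(-55\right) = \left(2 \cdot 8 \cdot 11 + 1\right) \left(-55\right) = \left(176 + 1\right) \left(-55\right) = 177 \left(-55\right) = -9735$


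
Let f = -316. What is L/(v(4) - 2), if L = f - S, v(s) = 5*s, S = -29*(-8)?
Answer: -274/9 ≈ -30.444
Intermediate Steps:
S = 232
L = -548 (L = -316 - 1*232 = -316 - 232 = -548)
L/(v(4) - 2) = -548/(5*4 - 2) = -548/(20 - 2) = -548/18 = -548*1/18 = -274/9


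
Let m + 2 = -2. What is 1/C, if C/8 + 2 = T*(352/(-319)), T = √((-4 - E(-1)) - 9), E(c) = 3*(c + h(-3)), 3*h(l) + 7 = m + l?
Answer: -29/976 ≈ -0.029713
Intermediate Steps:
m = -4 (m = -2 - 2 = -4)
h(l) = -11/3 + l/3 (h(l) = -7/3 + (-4 + l)/3 = -7/3 + (-4/3 + l/3) = -11/3 + l/3)
E(c) = -14 + 3*c (E(c) = 3*(c + (-11/3 + (⅓)*(-3))) = 3*(c + (-11/3 - 1)) = 3*(c - 14/3) = 3*(-14/3 + c) = -14 + 3*c)
T = 2 (T = √((-4 - (-14 + 3*(-1))) - 9) = √((-4 - (-14 - 3)) - 9) = √((-4 - 1*(-17)) - 9) = √((-4 + 17) - 9) = √(13 - 9) = √4 = 2)
C = -976/29 (C = -16 + 8*(2*(352/(-319))) = -16 + 8*(2*(352*(-1/319))) = -16 + 8*(2*(-32/29)) = -16 + 8*(-64/29) = -16 - 512/29 = -976/29 ≈ -33.655)
1/C = 1/(-976/29) = -29/976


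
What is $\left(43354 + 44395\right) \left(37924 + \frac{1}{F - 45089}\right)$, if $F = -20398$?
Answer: $\frac{217927185080263}{65487} \approx 3.3278 \cdot 10^{9}$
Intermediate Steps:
$\left(43354 + 44395\right) \left(37924 + \frac{1}{F - 45089}\right) = \left(43354 + 44395\right) \left(37924 + \frac{1}{-20398 - 45089}\right) = 87749 \left(37924 + \frac{1}{-65487}\right) = 87749 \left(37924 - \frac{1}{65487}\right) = 87749 \cdot \frac{2483528987}{65487} = \frac{217927185080263}{65487}$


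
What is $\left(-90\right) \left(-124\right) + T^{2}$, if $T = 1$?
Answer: $11161$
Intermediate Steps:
$\left(-90\right) \left(-124\right) + T^{2} = \left(-90\right) \left(-124\right) + 1^{2} = 11160 + 1 = 11161$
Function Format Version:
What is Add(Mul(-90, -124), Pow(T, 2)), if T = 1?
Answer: 11161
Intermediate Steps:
Add(Mul(-90, -124), Pow(T, 2)) = Add(Mul(-90, -124), Pow(1, 2)) = Add(11160, 1) = 11161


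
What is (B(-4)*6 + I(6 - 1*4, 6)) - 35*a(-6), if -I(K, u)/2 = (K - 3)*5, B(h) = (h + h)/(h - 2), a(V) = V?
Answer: 228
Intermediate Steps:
B(h) = 2*h/(-2 + h) (B(h) = (2*h)/(-2 + h) = 2*h/(-2 + h))
I(K, u) = 30 - 10*K (I(K, u) = -2*(K - 3)*5 = -2*(-3 + K)*5 = -2*(-15 + 5*K) = 30 - 10*K)
(B(-4)*6 + I(6 - 1*4, 6)) - 35*a(-6) = ((2*(-4)/(-2 - 4))*6 + (30 - 10*(6 - 1*4))) - 35*(-6) = ((2*(-4)/(-6))*6 + (30 - 10*(6 - 4))) + 210 = ((2*(-4)*(-⅙))*6 + (30 - 10*2)) + 210 = ((4/3)*6 + (30 - 20)) + 210 = (8 + 10) + 210 = 18 + 210 = 228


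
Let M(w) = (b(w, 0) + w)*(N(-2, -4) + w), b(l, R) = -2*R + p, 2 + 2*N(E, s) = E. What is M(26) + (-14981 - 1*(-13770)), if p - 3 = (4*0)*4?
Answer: -515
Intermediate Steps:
N(E, s) = -1 + E/2
p = 3 (p = 3 + (4*0)*4 = 3 + 0*4 = 3 + 0 = 3)
b(l, R) = 3 - 2*R (b(l, R) = -2*R + 3 = 3 - 2*R)
M(w) = (-2 + w)*(3 + w) (M(w) = ((3 - 2*0) + w)*((-1 + (½)*(-2)) + w) = ((3 + 0) + w)*((-1 - 1) + w) = (3 + w)*(-2 + w) = (-2 + w)*(3 + w))
M(26) + (-14981 - 1*(-13770)) = (-6 + 26 + 26²) + (-14981 - 1*(-13770)) = (-6 + 26 + 676) + (-14981 + 13770) = 696 - 1211 = -515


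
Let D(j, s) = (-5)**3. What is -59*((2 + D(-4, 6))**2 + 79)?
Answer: -897272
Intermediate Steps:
D(j, s) = -125
-59*((2 + D(-4, 6))**2 + 79) = -59*((2 - 125)**2 + 79) = -59*((-123)**2 + 79) = -59*(15129 + 79) = -59*15208 = -897272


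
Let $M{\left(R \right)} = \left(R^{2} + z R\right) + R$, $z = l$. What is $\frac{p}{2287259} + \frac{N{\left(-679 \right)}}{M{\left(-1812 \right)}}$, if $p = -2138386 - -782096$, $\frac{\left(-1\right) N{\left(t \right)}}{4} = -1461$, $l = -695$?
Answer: $- \frac{39393413739}{66577886858} \approx -0.59169$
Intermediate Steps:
$N{\left(t \right)} = 5844$ ($N{\left(t \right)} = \left(-4\right) \left(-1461\right) = 5844$)
$z = -695$
$M{\left(R \right)} = R^{2} - 694 R$ ($M{\left(R \right)} = \left(R^{2} - 695 R\right) + R = R^{2} - 694 R$)
$p = -1356290$ ($p = -2138386 + 782096 = -1356290$)
$\frac{p}{2287259} + \frac{N{\left(-679 \right)}}{M{\left(-1812 \right)}} = - \frac{1356290}{2287259} + \frac{5844}{\left(-1812\right) \left(-694 - 1812\right)} = \left(-1356290\right) \frac{1}{2287259} + \frac{5844}{\left(-1812\right) \left(-2506\right)} = - \frac{104330}{175943} + \frac{5844}{4540872} = - \frac{104330}{175943} + 5844 \cdot \frac{1}{4540872} = - \frac{104330}{175943} + \frac{487}{378406} = - \frac{39393413739}{66577886858}$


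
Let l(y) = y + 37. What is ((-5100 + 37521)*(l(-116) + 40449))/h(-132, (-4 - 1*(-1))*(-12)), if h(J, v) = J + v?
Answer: -218139295/16 ≈ -1.3634e+7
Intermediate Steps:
l(y) = 37 + y
((-5100 + 37521)*(l(-116) + 40449))/h(-132, (-4 - 1*(-1))*(-12)) = ((-5100 + 37521)*((37 - 116) + 40449))/(-132 + (-4 - 1*(-1))*(-12)) = (32421*(-79 + 40449))/(-132 + (-4 + 1)*(-12)) = (32421*40370)/(-132 - 3*(-12)) = 1308835770/(-132 + 36) = 1308835770/(-96) = 1308835770*(-1/96) = -218139295/16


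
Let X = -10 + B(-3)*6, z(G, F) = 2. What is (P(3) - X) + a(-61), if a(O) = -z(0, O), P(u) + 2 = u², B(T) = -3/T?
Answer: 9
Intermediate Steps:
P(u) = -2 + u²
X = -4 (X = -10 - 3/(-3)*6 = -10 - 3*(-⅓)*6 = -10 + 1*6 = -10 + 6 = -4)
a(O) = -2 (a(O) = -1*2 = -2)
(P(3) - X) + a(-61) = ((-2 + 3²) - 1*(-4)) - 2 = ((-2 + 9) + 4) - 2 = (7 + 4) - 2 = 11 - 2 = 9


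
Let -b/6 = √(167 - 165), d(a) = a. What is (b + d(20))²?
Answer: 472 - 240*√2 ≈ 132.59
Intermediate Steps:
b = -6*√2 (b = -6*√(167 - 165) = -6*√2 ≈ -8.4853)
(b + d(20))² = (-6*√2 + 20)² = (20 - 6*√2)²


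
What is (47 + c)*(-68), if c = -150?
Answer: 7004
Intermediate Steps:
(47 + c)*(-68) = (47 - 150)*(-68) = -103*(-68) = 7004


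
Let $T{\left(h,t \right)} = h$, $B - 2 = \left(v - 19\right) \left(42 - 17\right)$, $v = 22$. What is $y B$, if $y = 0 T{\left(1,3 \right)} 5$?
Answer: $0$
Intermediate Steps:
$B = 77$ ($B = 2 + \left(22 - 19\right) \left(42 - 17\right) = 2 + 3 \cdot 25 = 2 + 75 = 77$)
$y = 0$ ($y = 0 \cdot 1 \cdot 5 = 0 \cdot 5 = 0$)
$y B = 0 \cdot 77 = 0$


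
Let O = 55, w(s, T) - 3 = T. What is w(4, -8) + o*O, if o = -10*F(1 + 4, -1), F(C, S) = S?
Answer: 545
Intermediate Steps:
w(s, T) = 3 + T
o = 10 (o = -10*(-1) = 10)
w(4, -8) + o*O = (3 - 8) + 10*55 = -5 + 550 = 545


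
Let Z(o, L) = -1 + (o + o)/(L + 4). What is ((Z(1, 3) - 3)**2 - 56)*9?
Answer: -18612/49 ≈ -379.84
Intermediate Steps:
Z(o, L) = -1 + 2*o/(4 + L) (Z(o, L) = -1 + (2*o)/(4 + L) = -1 + 2*o/(4 + L))
((Z(1, 3) - 3)**2 - 56)*9 = (((-4 - 1*3 + 2*1)/(4 + 3) - 3)**2 - 56)*9 = (((-4 - 3 + 2)/7 - 3)**2 - 56)*9 = (((1/7)*(-5) - 3)**2 - 56)*9 = ((-5/7 - 3)**2 - 56)*9 = ((-26/7)**2 - 56)*9 = (676/49 - 56)*9 = -2068/49*9 = -18612/49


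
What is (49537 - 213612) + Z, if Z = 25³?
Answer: -148450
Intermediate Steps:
Z = 15625
(49537 - 213612) + Z = (49537 - 213612) + 15625 = -164075 + 15625 = -148450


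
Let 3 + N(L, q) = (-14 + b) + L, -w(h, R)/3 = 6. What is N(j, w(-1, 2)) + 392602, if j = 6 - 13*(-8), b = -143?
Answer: 392552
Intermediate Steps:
w(h, R) = -18 (w(h, R) = -3*6 = -18)
j = 110 (j = 6 + 104 = 110)
N(L, q) = -160 + L (N(L, q) = -3 + ((-14 - 143) + L) = -3 + (-157 + L) = -160 + L)
N(j, w(-1, 2)) + 392602 = (-160 + 110) + 392602 = -50 + 392602 = 392552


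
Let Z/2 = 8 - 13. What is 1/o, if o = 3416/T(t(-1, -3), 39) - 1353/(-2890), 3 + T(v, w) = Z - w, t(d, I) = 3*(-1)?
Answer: -37570/2450471 ≈ -0.015332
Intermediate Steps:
Z = -10 (Z = 2*(8 - 13) = 2*(-5) = -10)
t(d, I) = -3
T(v, w) = -13 - w (T(v, w) = -3 + (-10 - w) = -13 - w)
o = -2450471/37570 (o = 3416/(-13 - 1*39) - 1353/(-2890) = 3416/(-13 - 39) - 1353*(-1/2890) = 3416/(-52) + 1353/2890 = 3416*(-1/52) + 1353/2890 = -854/13 + 1353/2890 = -2450471/37570 ≈ -65.224)
1/o = 1/(-2450471/37570) = -37570/2450471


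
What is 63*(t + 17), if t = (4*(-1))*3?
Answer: 315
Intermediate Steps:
t = -12 (t = -4*3 = -12)
63*(t + 17) = 63*(-12 + 17) = 63*5 = 315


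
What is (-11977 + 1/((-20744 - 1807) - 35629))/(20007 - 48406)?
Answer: 696821861/1652253820 ≈ 0.42174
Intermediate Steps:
(-11977 + 1/((-20744 - 1807) - 35629))/(20007 - 48406) = (-11977 + 1/(-22551 - 35629))/(-28399) = (-11977 + 1/(-58180))*(-1/28399) = (-11977 - 1/58180)*(-1/28399) = -696821861/58180*(-1/28399) = 696821861/1652253820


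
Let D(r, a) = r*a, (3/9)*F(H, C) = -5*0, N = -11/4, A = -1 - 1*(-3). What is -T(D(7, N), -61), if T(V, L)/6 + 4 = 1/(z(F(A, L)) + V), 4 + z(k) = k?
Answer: 752/31 ≈ 24.258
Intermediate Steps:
A = 2 (A = -1 + 3 = 2)
N = -11/4 (N = -11*¼ = -11/4 ≈ -2.7500)
F(H, C) = 0 (F(H, C) = 3*(-5*0) = 3*0 = 0)
z(k) = -4 + k
D(r, a) = a*r
T(V, L) = -24 + 6/(-4 + V) (T(V, L) = -24 + 6/((-4 + 0) + V) = -24 + 6/(-4 + V))
-T(D(7, N), -61) = -6*(17 - (-11)*7)/(-4 - 11/4*7) = -6*(17 - 4*(-77/4))/(-4 - 77/4) = -6*(17 + 77)/(-93/4) = -6*(-4)*94/93 = -1*(-752/31) = 752/31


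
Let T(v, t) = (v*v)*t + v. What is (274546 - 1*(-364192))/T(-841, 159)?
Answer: 319369/56228419 ≈ 0.0056799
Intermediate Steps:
T(v, t) = v + t*v² (T(v, t) = v²*t + v = t*v² + v = v + t*v²)
(274546 - 1*(-364192))/T(-841, 159) = (274546 - 1*(-364192))/((-841*(1 + 159*(-841)))) = (274546 + 364192)/((-841*(1 - 133719))) = 638738/((-841*(-133718))) = 638738/112456838 = 638738*(1/112456838) = 319369/56228419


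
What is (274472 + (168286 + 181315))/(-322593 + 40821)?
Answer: -624073/281772 ≈ -2.2148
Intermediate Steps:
(274472 + (168286 + 181315))/(-322593 + 40821) = (274472 + 349601)/(-281772) = 624073*(-1/281772) = -624073/281772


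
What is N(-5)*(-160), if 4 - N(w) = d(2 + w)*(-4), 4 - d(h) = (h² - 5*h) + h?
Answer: 10240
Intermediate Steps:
d(h) = 4 - h² + 4*h (d(h) = 4 - ((h² - 5*h) + h) = 4 - (h² - 4*h) = 4 + (-h² + 4*h) = 4 - h² + 4*h)
N(w) = 52 - 4*(2 + w)² + 16*w (N(w) = 4 - (4 - (2 + w)² + 4*(2 + w))*(-4) = 4 - (4 - (2 + w)² + (8 + 4*w))*(-4) = 4 - (12 - (2 + w)² + 4*w)*(-4) = 4 - (-48 - 16*w + 4*(2 + w)²) = 4 + (48 - 4*(2 + w)² + 16*w) = 52 - 4*(2 + w)² + 16*w)
N(-5)*(-160) = (36 - 4*(-5)²)*(-160) = (36 - 4*25)*(-160) = (36 - 100)*(-160) = -64*(-160) = 10240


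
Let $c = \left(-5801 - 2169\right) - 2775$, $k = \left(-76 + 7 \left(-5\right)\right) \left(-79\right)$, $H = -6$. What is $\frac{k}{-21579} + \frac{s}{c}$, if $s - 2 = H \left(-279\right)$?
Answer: $- \frac{43463103}{77288785} \approx -0.56235$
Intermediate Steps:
$k = 8769$ ($k = \left(-76 - 35\right) \left(-79\right) = \left(-111\right) \left(-79\right) = 8769$)
$c = -10745$ ($c = -7970 - 2775 = -10745$)
$s = 1676$ ($s = 2 - -1674 = 2 + 1674 = 1676$)
$\frac{k}{-21579} + \frac{s}{c} = \frac{8769}{-21579} + \frac{1676}{-10745} = 8769 \left(- \frac{1}{21579}\right) + 1676 \left(- \frac{1}{10745}\right) = - \frac{2923}{7193} - \frac{1676}{10745} = - \frac{43463103}{77288785}$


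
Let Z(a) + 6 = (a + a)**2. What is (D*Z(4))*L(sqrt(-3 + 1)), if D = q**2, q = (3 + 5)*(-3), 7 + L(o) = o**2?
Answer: -300672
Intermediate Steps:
Z(a) = -6 + 4*a**2 (Z(a) = -6 + (a + a)**2 = -6 + (2*a)**2 = -6 + 4*a**2)
L(o) = -7 + o**2
q = -24 (q = 8*(-3) = -24)
D = 576 (D = (-24)**2 = 576)
(D*Z(4))*L(sqrt(-3 + 1)) = (576*(-6 + 4*4**2))*(-7 + (sqrt(-3 + 1))**2) = (576*(-6 + 4*16))*(-7 + (sqrt(-2))**2) = (576*(-6 + 64))*(-7 + (I*sqrt(2))**2) = (576*58)*(-7 - 2) = 33408*(-9) = -300672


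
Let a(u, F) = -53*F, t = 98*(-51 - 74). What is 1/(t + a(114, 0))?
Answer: -1/12250 ≈ -8.1633e-5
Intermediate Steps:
t = -12250 (t = 98*(-125) = -12250)
1/(t + a(114, 0)) = 1/(-12250 - 53*0) = 1/(-12250 + 0) = 1/(-12250) = -1/12250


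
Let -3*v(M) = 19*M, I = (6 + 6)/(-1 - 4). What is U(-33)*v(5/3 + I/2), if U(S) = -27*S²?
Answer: 434511/5 ≈ 86902.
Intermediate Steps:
I = -12/5 (I = 12/(-5) = 12*(-⅕) = -12/5 ≈ -2.4000)
v(M) = -19*M/3
U(-33)*v(5/3 + I/2) = (-27*(-33)²)*(-19*(5/3 - 12/5/2)/3) = (-27*1089)*(-19*(5*(⅓) - 12/5*½)/3) = -(-186219)*(5/3 - 6/5) = -(-186219)*7/15 = -29403*(-133/45) = 434511/5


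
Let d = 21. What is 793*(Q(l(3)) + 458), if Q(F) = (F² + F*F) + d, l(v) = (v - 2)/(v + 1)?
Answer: 3039569/8 ≈ 3.7995e+5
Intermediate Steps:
l(v) = (-2 + v)/(1 + v)
Q(F) = 21 + 2*F² (Q(F) = (F² + F*F) + 21 = (F² + F²) + 21 = 2*F² + 21 = 21 + 2*F²)
793*(Q(l(3)) + 458) = 793*((21 + 2*((-2 + 3)/(1 + 3))²) + 458) = 793*((21 + 2*(1/4)²) + 458) = 793*((21 + 2*((¼)*1)²) + 458) = 793*((21 + 2*(¼)²) + 458) = 793*((21 + 2*(1/16)) + 458) = 793*((21 + ⅛) + 458) = 793*(169/8 + 458) = 793*(3833/8) = 3039569/8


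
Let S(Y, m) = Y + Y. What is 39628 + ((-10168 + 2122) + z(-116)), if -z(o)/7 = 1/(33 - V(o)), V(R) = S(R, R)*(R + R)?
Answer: 1698827369/53791 ≈ 31582.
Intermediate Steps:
S(Y, m) = 2*Y
V(R) = 4*R² (V(R) = (2*R)*(R + R) = (2*R)*(2*R) = 4*R²)
z(o) = -7/(33 - 4*o²)
39628 + ((-10168 + 2122) + z(-116)) = 39628 + ((-10168 + 2122) + 7/(-33 + 4*(-116)²)) = 39628 + (-8046 + 7/(-33 + 4*13456)) = 39628 + (-8046 + 7/(-33 + 53824)) = 39628 + (-8046 + 7/53791) = 39628 - 432802379/53791 = 1698827369/53791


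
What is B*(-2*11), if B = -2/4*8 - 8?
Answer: 264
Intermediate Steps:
B = -12 (B = -2*¼*8 - 8 = -½*8 - 8 = -4 - 8 = -12)
B*(-2*11) = -(-24)*11 = -12*(-22) = 264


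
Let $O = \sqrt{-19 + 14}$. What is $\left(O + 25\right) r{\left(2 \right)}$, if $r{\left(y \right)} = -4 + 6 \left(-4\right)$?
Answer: $-700 - 28 i \sqrt{5} \approx -700.0 - 62.61 i$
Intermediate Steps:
$r{\left(y \right)} = -28$ ($r{\left(y \right)} = -4 - 24 = -28$)
$O = i \sqrt{5}$ ($O = \sqrt{-5} = i \sqrt{5} \approx 2.2361 i$)
$\left(O + 25\right) r{\left(2 \right)} = \left(i \sqrt{5} + 25\right) \left(-28\right) = \left(25 + i \sqrt{5}\right) \left(-28\right) = -700 - 28 i \sqrt{5}$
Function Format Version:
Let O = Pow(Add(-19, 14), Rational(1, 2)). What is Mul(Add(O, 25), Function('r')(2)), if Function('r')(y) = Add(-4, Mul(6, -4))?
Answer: Add(-700, Mul(-28, I, Pow(5, Rational(1, 2)))) ≈ Add(-700.00, Mul(-62.610, I))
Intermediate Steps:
Function('r')(y) = -28 (Function('r')(y) = Add(-4, -24) = -28)
O = Mul(I, Pow(5, Rational(1, 2))) (O = Pow(-5, Rational(1, 2)) = Mul(I, Pow(5, Rational(1, 2))) ≈ Mul(2.2361, I))
Mul(Add(O, 25), Function('r')(2)) = Mul(Add(Mul(I, Pow(5, Rational(1, 2))), 25), -28) = Mul(Add(25, Mul(I, Pow(5, Rational(1, 2)))), -28) = Add(-700, Mul(-28, I, Pow(5, Rational(1, 2))))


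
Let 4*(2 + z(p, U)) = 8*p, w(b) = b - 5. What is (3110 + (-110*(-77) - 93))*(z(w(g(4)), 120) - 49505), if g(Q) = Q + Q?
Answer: -568617987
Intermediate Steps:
g(Q) = 2*Q
w(b) = -5 + b
z(p, U) = -2 + 2*p (z(p, U) = -2 + (8*p)/4 = -2 + 2*p)
(3110 + (-110*(-77) - 93))*(z(w(g(4)), 120) - 49505) = (3110 + (-110*(-77) - 93))*((-2 + 2*(-5 + 2*4)) - 49505) = (3110 + (8470 - 93))*((-2 + 2*(-5 + 8)) - 49505) = (3110 + 8377)*((-2 + 2*3) - 49505) = 11487*((-2 + 6) - 49505) = 11487*(4 - 49505) = 11487*(-49501) = -568617987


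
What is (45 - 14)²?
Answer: 961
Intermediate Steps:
(45 - 14)² = 31² = 961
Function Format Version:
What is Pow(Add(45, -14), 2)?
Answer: 961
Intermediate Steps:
Pow(Add(45, -14), 2) = Pow(31, 2) = 961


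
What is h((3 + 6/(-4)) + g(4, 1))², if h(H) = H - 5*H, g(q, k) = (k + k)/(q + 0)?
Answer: 64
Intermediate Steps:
g(q, k) = 2*k/q (g(q, k) = (2*k)/q = 2*k/q)
h(H) = -4*H
h((3 + 6/(-4)) + g(4, 1))² = (-4*((3 + 6/(-4)) + 2*1/4))² = (-4*((3 + 6*(-¼)) + 2*1*(¼)))² = (-4*((3 - 3/2) + ½))² = (-4*(3/2 + ½))² = (-4*2)² = (-8)² = 64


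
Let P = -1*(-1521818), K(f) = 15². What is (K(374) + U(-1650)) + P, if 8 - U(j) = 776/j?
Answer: 1255692463/825 ≈ 1.5221e+6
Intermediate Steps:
U(j) = 8 - 776/j
K(f) = 225
P = 1521818
(K(374) + U(-1650)) + P = (225 + (8 - 776/(-1650))) + 1521818 = (225 + (8 - 776*(-1/1650))) + 1521818 = (225 + (8 + 388/825)) + 1521818 = (225 + 6988/825) + 1521818 = 192613/825 + 1521818 = 1255692463/825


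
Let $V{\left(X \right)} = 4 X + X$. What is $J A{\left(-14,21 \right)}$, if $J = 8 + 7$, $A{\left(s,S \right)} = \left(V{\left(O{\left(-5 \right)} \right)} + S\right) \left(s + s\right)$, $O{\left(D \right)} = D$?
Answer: $1680$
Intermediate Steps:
$V{\left(X \right)} = 5 X$
$A{\left(s,S \right)} = 2 s \left(-25 + S\right)$ ($A{\left(s,S \right)} = \left(5 \left(-5\right) + S\right) \left(s + s\right) = \left(-25 + S\right) 2 s = 2 s \left(-25 + S\right)$)
$J = 15$
$J A{\left(-14,21 \right)} = 15 \cdot 2 \left(-14\right) \left(-25 + 21\right) = 15 \cdot 2 \left(-14\right) \left(-4\right) = 15 \cdot 112 = 1680$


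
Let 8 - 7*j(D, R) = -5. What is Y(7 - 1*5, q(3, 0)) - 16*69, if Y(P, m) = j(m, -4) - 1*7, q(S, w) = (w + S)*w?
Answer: -7764/7 ≈ -1109.1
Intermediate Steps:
j(D, R) = 13/7 (j(D, R) = 8/7 - ⅐*(-5) = 8/7 + 5/7 = 13/7)
q(S, w) = w*(S + w) (q(S, w) = (S + w)*w = w*(S + w))
Y(P, m) = -36/7 (Y(P, m) = 13/7 - 1*7 = 13/7 - 7 = -36/7)
Y(7 - 1*5, q(3, 0)) - 16*69 = -36/7 - 16*69 = -36/7 - 1104 = -7764/7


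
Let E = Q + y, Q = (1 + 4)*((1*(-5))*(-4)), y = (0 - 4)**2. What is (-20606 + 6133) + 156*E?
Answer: 3623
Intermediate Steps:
y = 16 (y = (-4)**2 = 16)
Q = 100 (Q = 5*(-5*(-4)) = 5*20 = 100)
E = 116 (E = 100 + 16 = 116)
(-20606 + 6133) + 156*E = (-20606 + 6133) + 156*116 = -14473 + 18096 = 3623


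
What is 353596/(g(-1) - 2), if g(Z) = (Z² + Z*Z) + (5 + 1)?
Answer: 176798/3 ≈ 58933.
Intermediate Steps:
g(Z) = 6 + 2*Z² (g(Z) = (Z² + Z²) + 6 = 2*Z² + 6 = 6 + 2*Z²)
353596/(g(-1) - 2) = 353596/((6 + 2*(-1)²) - 2) = 353596/((6 + 2*1) - 2) = 353596/((6 + 2) - 2) = 353596/(8 - 2) = 353596/6 = 353596*(⅙) = 176798/3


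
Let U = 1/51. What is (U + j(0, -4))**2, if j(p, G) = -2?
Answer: 10201/2601 ≈ 3.9220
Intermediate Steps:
U = 1/51 ≈ 0.019608
(U + j(0, -4))**2 = (1/51 - 2)**2 = (-101/51)**2 = 10201/2601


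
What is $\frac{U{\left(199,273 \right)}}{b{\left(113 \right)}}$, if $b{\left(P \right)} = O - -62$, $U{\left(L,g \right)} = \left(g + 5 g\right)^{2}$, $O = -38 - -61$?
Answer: $\frac{2683044}{85} \approx 31565.0$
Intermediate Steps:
$O = 23$ ($O = -38 + 61 = 23$)
$U{\left(L,g \right)} = 36 g^{2}$ ($U{\left(L,g \right)} = \left(6 g\right)^{2} = 36 g^{2}$)
$b{\left(P \right)} = 85$ ($b{\left(P \right)} = 23 - -62 = 23 + 62 = 85$)
$\frac{U{\left(199,273 \right)}}{b{\left(113 \right)}} = \frac{36 \cdot 273^{2}}{85} = 36 \cdot 74529 \cdot \frac{1}{85} = 2683044 \cdot \frac{1}{85} = \frac{2683044}{85}$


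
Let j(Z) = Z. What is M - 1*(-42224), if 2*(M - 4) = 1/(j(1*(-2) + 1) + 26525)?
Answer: 2240110945/53048 ≈ 42228.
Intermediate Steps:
M = 212193/53048 (M = 4 + 1/(2*((1*(-2) + 1) + 26525)) = 4 + 1/(2*((-2 + 1) + 26525)) = 4 + 1/(2*(-1 + 26525)) = 4 + (1/2)/26524 = 4 + (1/2)*(1/26524) = 4 + 1/53048 = 212193/53048 ≈ 4.0000)
M - 1*(-42224) = 212193/53048 - 1*(-42224) = 212193/53048 + 42224 = 2240110945/53048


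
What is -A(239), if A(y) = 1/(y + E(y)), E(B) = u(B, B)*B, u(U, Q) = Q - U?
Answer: -1/239 ≈ -0.0041841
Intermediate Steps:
E(B) = 0 (E(B) = (B - B)*B = 0*B = 0)
A(y) = 1/y (A(y) = 1/(y + 0) = 1/y)
-A(239) = -1/239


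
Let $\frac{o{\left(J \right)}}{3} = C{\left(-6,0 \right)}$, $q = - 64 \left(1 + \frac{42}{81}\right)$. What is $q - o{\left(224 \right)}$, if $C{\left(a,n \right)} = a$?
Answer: $- \frac{2138}{27} \approx -79.185$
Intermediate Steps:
$q = - \frac{2624}{27}$ ($q = - 64 \left(1 + 42 \cdot \frac{1}{81}\right) = - 64 \left(1 + \frac{14}{27}\right) = \left(-64\right) \frac{41}{27} = - \frac{2624}{27} \approx -97.185$)
$o{\left(J \right)} = -18$ ($o{\left(J \right)} = 3 \left(-6\right) = -18$)
$q - o{\left(224 \right)} = - \frac{2624}{27} - -18 = - \frac{2624}{27} + 18 = - \frac{2138}{27}$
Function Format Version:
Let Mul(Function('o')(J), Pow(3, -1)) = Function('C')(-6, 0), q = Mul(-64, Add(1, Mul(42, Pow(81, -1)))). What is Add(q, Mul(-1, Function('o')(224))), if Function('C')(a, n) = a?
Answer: Rational(-2138, 27) ≈ -79.185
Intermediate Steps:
q = Rational(-2624, 27) (q = Mul(-64, Add(1, Mul(42, Rational(1, 81)))) = Mul(-64, Add(1, Rational(14, 27))) = Mul(-64, Rational(41, 27)) = Rational(-2624, 27) ≈ -97.185)
Function('o')(J) = -18 (Function('o')(J) = Mul(3, -6) = -18)
Add(q, Mul(-1, Function('o')(224))) = Add(Rational(-2624, 27), Mul(-1, -18)) = Add(Rational(-2624, 27), 18) = Rational(-2138, 27)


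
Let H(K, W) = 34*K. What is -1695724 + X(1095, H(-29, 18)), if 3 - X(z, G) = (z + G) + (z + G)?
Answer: -1695939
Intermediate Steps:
X(z, G) = 3 - 2*G - 2*z (X(z, G) = 3 - ((z + G) + (z + G)) = 3 - ((G + z) + (G + z)) = 3 - (2*G + 2*z) = 3 + (-2*G - 2*z) = 3 - 2*G - 2*z)
-1695724 + X(1095, H(-29, 18)) = -1695724 + (3 - 68*(-29) - 2*1095) = -1695724 + (3 - 2*(-986) - 2190) = -1695724 + (3 + 1972 - 2190) = -1695724 - 215 = -1695939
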